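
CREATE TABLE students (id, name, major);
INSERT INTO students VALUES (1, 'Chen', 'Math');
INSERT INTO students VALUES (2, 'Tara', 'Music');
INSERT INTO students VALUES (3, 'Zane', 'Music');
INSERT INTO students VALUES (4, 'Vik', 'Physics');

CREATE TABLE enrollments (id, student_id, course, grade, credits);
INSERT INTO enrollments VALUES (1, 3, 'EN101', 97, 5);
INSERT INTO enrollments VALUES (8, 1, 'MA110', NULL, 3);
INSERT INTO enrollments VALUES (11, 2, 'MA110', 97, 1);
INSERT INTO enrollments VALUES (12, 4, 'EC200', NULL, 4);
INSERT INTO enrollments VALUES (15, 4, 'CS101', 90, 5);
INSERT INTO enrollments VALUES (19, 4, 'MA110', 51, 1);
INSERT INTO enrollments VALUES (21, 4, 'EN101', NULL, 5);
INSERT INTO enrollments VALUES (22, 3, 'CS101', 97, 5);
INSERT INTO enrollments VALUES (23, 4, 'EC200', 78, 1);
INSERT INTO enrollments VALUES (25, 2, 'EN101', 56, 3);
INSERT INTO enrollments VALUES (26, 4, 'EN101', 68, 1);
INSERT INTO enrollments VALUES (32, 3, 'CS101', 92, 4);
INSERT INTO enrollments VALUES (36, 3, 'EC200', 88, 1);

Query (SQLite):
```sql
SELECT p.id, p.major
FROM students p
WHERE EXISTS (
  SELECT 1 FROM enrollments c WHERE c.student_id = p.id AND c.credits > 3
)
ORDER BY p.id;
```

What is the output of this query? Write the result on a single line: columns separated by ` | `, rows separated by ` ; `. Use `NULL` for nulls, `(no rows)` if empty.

For each students row, check whether any enrollments with matching student_id has credits > 3.
Keep rows where that is true.

3 | Music ; 4 | Physics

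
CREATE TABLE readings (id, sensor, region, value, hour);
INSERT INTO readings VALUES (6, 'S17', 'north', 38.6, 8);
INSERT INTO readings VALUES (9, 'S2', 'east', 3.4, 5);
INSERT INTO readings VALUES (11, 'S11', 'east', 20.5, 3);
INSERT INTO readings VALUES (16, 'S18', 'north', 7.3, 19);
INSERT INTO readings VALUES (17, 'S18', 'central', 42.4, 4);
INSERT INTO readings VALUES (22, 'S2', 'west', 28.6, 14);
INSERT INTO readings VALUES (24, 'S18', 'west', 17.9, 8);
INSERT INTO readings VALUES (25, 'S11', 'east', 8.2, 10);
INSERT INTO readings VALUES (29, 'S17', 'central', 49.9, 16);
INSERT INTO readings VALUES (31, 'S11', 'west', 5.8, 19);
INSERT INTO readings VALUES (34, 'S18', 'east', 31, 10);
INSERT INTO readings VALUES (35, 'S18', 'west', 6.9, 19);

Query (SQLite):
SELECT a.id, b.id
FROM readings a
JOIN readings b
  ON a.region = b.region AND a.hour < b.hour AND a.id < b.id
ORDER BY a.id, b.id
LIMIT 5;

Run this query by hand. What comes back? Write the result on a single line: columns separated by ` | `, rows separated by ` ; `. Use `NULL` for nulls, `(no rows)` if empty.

6 | 16 ; 9 | 25 ; 9 | 34 ; 11 | 25 ; 11 | 34

Pairs (a,b) with same region, a.hour < b.hour, a.id < b.id.
region groups: central:{17,29} east:{9,11,25,34} north:{6,16} west:{22,24,31,35}
Ordered by (a.id, b.id); first 5.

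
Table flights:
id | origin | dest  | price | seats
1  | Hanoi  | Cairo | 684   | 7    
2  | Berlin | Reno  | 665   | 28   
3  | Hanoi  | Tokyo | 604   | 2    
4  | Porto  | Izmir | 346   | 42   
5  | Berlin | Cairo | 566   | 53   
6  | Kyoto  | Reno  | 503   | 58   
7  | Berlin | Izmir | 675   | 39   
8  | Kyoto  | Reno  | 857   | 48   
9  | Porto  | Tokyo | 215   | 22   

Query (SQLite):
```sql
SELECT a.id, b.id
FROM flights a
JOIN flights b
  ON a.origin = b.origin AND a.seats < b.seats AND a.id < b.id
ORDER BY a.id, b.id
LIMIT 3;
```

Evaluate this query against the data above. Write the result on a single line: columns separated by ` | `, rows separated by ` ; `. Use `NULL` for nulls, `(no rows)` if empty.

2 | 5 ; 2 | 7

Pairs (a,b) with same origin, a.seats < b.seats, a.id < b.id.
origin groups: Berlin:{2,5,7} Hanoi:{1,3} Kyoto:{6,8} Porto:{4,9}
Ordered by (a.id, b.id); first 3.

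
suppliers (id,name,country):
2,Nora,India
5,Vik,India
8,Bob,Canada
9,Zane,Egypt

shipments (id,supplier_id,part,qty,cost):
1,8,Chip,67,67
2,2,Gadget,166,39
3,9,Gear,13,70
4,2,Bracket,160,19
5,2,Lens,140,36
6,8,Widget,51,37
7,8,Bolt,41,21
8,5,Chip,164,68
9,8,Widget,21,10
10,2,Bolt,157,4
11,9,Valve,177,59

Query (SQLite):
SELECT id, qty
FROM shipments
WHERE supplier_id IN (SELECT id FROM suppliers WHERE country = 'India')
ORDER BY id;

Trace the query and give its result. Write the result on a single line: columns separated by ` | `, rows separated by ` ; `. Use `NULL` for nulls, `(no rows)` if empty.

2 | 166 ; 4 | 160 ; 5 | 140 ; 8 | 164 ; 10 | 157

Inner query: suppliers.id where country = 'India'.
Outer: keep shipments rows whose supplier_id is in that set.
Inner query → {2, 5}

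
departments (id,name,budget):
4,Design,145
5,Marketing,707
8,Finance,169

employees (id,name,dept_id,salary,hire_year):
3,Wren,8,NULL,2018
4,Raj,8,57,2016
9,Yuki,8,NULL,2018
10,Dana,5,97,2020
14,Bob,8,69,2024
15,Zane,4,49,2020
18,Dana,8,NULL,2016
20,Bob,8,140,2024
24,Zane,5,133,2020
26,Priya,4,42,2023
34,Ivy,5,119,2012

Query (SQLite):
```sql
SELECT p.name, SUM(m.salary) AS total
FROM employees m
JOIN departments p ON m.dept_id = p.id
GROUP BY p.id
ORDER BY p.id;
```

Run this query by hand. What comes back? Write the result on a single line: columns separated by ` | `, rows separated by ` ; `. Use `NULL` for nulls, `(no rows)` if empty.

Design | 91 ; Marketing | 349 ; Finance | 266

Join each employees row to its departments via dept_id.
Group joined rows by departments.id; compute SUM(m.salary) per group.
  4: ids {15, 26} → SUM(m.salary)=91
  5: ids {10, 24, 34} → SUM(m.salary)=349
  8: ids {3, 4, 9, 14, 18, 20} → SUM(m.salary)=266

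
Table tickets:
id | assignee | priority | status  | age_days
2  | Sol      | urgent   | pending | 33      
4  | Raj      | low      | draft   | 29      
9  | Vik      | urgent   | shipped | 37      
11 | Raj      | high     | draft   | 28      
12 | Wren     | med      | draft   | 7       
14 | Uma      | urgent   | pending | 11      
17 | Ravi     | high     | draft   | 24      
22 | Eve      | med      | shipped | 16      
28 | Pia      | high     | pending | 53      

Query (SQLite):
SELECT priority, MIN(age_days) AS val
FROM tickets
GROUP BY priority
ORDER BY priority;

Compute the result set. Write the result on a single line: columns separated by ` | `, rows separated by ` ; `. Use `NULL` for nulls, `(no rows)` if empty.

Partition tickets by priority; compute MIN(age_days) within each group.
  high: ids {11, 17, 28} → MIN(age_days)=24
  low: ids {4} → MIN(age_days)=29
  med: ids {12, 22} → MIN(age_days)=7
  urgent: ids {2, 9, 14} → MIN(age_days)=11

high | 24 ; low | 29 ; med | 7 ; urgent | 11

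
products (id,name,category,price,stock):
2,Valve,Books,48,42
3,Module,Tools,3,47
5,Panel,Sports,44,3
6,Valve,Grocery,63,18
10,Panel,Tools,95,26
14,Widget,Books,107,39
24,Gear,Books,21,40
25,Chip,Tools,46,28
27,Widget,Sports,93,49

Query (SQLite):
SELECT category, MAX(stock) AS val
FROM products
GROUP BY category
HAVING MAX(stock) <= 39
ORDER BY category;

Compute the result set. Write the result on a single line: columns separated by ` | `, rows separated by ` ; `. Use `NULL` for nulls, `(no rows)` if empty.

Partition products by category; compute MAX(stock) within each group.
HAVING: keep groups where MAX(stock) <= 39.
  Books: ids {2, 14, 24} → MAX(stock)=42
  Grocery: ids {6} → MAX(stock)=18
  Sports: ids {5, 27} → MAX(stock)=49
  Tools: ids {3, 10, 25} → MAX(stock)=47

Grocery | 18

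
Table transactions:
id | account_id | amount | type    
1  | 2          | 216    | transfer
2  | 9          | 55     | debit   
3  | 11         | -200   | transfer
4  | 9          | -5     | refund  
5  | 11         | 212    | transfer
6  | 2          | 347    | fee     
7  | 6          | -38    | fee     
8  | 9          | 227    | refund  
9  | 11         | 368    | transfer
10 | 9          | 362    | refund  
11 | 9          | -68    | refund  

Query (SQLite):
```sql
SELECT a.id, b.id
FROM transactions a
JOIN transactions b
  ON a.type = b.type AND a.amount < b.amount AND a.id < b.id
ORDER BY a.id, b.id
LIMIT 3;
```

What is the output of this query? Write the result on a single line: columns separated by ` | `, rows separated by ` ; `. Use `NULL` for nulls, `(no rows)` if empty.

1 | 9 ; 3 | 5 ; 3 | 9

Pairs (a,b) with same type, a.amount < b.amount, a.id < b.id.
type groups: debit:{2} fee:{6,7} refund:{4,8,10,11} transfer:{1,3,5,9}
Ordered by (a.id, b.id); first 3.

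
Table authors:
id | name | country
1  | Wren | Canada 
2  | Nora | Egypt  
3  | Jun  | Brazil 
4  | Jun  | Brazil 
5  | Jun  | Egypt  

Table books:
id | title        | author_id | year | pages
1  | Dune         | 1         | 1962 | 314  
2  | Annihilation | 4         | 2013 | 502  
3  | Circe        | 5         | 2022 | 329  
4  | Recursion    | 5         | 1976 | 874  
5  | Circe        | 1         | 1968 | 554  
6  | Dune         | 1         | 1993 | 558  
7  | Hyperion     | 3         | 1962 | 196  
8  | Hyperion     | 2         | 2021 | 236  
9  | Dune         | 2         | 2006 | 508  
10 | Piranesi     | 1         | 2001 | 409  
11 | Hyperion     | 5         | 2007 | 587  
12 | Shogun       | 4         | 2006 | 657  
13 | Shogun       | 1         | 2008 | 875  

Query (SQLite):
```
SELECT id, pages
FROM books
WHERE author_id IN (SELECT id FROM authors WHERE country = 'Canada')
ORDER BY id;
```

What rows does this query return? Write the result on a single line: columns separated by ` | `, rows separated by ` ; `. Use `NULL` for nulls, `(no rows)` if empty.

1 | 314 ; 5 | 554 ; 6 | 558 ; 10 | 409 ; 13 | 875

Inner query: authors.id where country = 'Canada'.
Outer: keep books rows whose author_id is in that set.
Inner query → {1}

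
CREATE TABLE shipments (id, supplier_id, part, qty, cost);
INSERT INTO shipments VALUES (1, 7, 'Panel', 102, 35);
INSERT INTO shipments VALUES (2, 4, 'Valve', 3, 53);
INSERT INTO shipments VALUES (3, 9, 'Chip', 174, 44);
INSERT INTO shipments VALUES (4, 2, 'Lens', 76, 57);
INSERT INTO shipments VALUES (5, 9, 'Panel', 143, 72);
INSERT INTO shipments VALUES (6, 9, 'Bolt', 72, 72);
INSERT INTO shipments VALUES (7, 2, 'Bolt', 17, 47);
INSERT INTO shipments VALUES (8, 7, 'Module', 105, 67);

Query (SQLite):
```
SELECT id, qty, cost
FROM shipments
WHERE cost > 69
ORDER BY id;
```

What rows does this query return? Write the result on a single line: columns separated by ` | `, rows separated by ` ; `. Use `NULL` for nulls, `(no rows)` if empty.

5 | 143 | 72 ; 6 | 72 | 72

cost > 69: ids {5, 6}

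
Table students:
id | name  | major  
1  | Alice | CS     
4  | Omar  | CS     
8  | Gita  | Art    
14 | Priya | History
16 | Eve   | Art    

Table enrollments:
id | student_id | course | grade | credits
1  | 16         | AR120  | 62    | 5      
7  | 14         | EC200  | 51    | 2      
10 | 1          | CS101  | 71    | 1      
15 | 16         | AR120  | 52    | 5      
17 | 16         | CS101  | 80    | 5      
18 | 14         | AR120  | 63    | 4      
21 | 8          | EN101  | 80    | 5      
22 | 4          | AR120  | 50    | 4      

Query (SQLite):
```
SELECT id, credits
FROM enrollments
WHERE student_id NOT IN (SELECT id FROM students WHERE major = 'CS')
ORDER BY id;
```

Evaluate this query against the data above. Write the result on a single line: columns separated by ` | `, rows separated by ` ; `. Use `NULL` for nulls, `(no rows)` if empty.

1 | 5 ; 7 | 2 ; 15 | 5 ; 17 | 5 ; 18 | 4 ; 21 | 5

Inner query: students.id where major = 'CS'.
Outer: keep enrollments rows whose student_id is not in that set.
Inner query → {1, 4}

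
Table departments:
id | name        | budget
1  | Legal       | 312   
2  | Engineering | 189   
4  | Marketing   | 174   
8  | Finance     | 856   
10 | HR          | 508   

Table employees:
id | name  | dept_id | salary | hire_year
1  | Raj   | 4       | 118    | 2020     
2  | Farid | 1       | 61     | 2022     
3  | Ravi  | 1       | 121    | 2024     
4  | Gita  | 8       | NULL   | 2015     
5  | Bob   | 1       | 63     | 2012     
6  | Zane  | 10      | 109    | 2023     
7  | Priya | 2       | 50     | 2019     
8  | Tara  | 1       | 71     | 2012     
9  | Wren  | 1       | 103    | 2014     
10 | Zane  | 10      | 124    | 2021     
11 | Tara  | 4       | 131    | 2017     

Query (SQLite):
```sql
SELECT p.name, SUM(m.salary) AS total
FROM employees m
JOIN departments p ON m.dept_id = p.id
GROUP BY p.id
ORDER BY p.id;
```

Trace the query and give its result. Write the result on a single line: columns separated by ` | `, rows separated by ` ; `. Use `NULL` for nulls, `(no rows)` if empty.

Legal | 419 ; Engineering | 50 ; Marketing | 249 ; Finance | NULL ; HR | 233

Join each employees row to its departments via dept_id.
Group joined rows by departments.id; compute SUM(m.salary) per group.
  1: ids {2, 3, 5, 8, 9} → SUM(m.salary)=419
  2: ids {7} → SUM(m.salary)=50
  4: ids {1, 11} → SUM(m.salary)=249
  8: ids {4} → SUM(m.salary)=NULL
  10: ids {6, 10} → SUM(m.salary)=233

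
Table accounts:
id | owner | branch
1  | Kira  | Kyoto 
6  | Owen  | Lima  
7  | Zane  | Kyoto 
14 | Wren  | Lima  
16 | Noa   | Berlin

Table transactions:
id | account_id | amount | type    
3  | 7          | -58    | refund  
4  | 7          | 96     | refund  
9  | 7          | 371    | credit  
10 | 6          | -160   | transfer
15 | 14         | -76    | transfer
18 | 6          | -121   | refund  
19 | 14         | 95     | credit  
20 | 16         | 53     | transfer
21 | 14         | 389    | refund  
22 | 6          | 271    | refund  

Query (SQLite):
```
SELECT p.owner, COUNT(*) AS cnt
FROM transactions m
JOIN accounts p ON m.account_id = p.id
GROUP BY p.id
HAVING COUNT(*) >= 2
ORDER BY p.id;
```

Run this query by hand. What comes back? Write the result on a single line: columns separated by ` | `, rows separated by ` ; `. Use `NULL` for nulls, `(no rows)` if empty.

Owen | 3 ; Zane | 3 ; Wren | 3

Join each transactions row to its accounts via account_id.
Group joined rows by accounts.id; compute COUNT(*) per group.
HAVING: keep groups with count ≥ 2.
  6: ids {10, 18, 22} → COUNT(*)=3
  7: ids {3, 4, 9} → COUNT(*)=3
  14: ids {15, 19, 21} → COUNT(*)=3
  16: ids {20} → COUNT(*)=1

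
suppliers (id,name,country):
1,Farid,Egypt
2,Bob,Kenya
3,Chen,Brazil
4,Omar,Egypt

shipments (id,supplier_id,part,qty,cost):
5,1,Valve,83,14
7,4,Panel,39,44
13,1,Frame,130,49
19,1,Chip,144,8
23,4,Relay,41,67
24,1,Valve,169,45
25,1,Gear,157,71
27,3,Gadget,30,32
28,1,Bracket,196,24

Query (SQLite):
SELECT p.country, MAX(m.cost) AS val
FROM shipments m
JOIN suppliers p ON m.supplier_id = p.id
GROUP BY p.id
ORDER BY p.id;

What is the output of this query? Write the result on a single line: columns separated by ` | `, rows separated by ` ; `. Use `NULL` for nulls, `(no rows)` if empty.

Join each shipments row to its suppliers via supplier_id.
Group joined rows by suppliers.id; compute MAX(m.cost) per group.
  1: ids {5, 13, 19, 24, 25, 28} → MAX(m.cost)=71
  3: ids {27} → MAX(m.cost)=32
  4: ids {7, 23} → MAX(m.cost)=67

Egypt | 71 ; Brazil | 32 ; Egypt | 67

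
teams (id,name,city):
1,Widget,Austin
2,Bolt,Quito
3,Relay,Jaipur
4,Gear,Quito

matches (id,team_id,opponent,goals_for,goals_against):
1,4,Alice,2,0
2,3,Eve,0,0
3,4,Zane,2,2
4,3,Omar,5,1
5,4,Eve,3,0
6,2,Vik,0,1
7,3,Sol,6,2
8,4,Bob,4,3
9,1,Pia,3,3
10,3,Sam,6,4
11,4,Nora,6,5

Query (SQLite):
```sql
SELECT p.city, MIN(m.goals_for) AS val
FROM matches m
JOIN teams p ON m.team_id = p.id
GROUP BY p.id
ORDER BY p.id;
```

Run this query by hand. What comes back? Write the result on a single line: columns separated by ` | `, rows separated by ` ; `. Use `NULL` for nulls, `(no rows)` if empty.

Join each matches row to its teams via team_id.
Group joined rows by teams.id; compute MIN(m.goals_for) per group.
  1: ids {9} → MIN(m.goals_for)=3
  2: ids {6} → MIN(m.goals_for)=0
  3: ids {2, 4, 7, 10} → MIN(m.goals_for)=0
  4: ids {1, 3, 5, 8, 11} → MIN(m.goals_for)=2

Austin | 3 ; Quito | 0 ; Jaipur | 0 ; Quito | 2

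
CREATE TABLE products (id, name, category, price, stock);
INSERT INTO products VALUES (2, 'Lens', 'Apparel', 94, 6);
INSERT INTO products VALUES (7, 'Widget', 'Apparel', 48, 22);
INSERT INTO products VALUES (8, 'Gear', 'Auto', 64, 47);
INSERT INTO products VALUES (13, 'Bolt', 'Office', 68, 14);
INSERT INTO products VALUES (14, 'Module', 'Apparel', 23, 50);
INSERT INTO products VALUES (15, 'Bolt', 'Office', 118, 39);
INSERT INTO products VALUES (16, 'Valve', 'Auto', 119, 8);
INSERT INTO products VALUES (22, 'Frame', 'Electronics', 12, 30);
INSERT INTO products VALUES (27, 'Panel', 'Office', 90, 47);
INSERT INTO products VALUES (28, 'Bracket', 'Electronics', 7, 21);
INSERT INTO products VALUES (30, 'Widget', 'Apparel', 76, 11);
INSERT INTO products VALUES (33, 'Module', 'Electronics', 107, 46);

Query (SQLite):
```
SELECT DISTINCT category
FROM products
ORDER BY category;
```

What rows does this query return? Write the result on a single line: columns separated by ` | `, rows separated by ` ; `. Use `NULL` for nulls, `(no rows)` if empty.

Apparel ; Auto ; Electronics ; Office

Collect distinct category values from products.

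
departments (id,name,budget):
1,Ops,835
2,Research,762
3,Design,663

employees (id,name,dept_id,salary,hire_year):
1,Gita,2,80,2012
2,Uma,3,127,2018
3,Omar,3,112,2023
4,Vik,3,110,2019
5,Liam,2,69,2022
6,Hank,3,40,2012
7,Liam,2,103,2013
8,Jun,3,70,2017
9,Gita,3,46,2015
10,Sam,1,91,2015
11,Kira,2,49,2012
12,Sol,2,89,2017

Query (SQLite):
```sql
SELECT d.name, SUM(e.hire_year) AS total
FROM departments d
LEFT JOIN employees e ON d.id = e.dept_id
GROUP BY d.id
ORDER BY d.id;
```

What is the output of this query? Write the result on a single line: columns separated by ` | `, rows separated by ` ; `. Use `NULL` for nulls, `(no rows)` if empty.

Ops | 2015 ; Research | 10076 ; Design | 12104

LEFT JOIN keeps every departments row; unmatched ones get NULL for employees columns.
Group by departments.id and compute SUM(e.hire_year). SUM over an all-NULL group is NULL.
  1: ids {10} → SUM(e.hire_year)=2015
  2: ids {1, 5, 7, 11, 12} → SUM(e.hire_year)=10076
  3: ids {2, 3, 4, 6, 8, 9} → SUM(e.hire_year)=12104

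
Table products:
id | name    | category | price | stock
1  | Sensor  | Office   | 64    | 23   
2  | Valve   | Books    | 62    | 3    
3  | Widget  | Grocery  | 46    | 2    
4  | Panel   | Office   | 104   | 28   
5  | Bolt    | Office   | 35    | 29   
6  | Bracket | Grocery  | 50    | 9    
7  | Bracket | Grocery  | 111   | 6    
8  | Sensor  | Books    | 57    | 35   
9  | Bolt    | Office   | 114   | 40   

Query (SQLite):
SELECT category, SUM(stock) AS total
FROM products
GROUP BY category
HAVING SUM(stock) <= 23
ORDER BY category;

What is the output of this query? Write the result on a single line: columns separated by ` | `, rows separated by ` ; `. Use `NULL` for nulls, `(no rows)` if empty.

Grocery | 17

Partition products by category; compute SUM(stock) within each group.
HAVING: keep groups where SUM(stock) <= 23.
  Books: ids {2, 8} → SUM(stock)=38
  Grocery: ids {3, 6, 7} → SUM(stock)=17
  Office: ids {1, 4, 5, 9} → SUM(stock)=120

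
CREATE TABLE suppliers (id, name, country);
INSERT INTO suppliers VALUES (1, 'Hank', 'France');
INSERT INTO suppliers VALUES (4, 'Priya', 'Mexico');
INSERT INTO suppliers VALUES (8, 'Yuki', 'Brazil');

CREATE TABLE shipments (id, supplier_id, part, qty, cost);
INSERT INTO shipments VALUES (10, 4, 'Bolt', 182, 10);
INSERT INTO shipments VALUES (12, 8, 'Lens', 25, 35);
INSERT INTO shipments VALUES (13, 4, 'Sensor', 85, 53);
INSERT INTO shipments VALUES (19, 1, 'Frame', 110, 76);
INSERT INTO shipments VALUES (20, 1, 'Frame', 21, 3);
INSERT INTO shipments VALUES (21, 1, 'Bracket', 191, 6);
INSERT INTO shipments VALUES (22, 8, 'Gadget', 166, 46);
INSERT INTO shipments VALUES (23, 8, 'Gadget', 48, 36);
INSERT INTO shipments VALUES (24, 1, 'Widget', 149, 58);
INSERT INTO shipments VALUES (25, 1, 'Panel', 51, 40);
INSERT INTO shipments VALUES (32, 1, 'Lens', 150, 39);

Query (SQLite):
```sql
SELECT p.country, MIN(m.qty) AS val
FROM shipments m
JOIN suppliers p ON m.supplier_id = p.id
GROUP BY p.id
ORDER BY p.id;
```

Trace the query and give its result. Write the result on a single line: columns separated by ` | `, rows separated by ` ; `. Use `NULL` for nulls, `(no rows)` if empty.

Join each shipments row to its suppliers via supplier_id.
Group joined rows by suppliers.id; compute MIN(m.qty) per group.
  1: ids {19, 20, 21, 24, 25, 32} → MIN(m.qty)=21
  4: ids {10, 13} → MIN(m.qty)=85
  8: ids {12, 22, 23} → MIN(m.qty)=25

France | 21 ; Mexico | 85 ; Brazil | 25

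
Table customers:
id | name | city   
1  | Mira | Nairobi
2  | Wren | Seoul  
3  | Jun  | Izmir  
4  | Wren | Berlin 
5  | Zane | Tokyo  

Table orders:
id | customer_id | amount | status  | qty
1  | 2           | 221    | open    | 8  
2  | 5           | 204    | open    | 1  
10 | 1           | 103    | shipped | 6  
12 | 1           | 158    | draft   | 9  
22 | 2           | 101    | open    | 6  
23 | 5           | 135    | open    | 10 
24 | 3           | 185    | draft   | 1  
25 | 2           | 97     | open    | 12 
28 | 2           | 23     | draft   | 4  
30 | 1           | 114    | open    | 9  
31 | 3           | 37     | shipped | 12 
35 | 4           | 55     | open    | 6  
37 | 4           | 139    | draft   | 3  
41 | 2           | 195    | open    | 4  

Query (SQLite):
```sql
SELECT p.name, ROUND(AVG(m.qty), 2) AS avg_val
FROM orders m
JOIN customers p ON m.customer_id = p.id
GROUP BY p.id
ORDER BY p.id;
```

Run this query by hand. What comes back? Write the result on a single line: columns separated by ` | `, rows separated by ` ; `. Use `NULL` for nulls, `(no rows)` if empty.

Join each orders row to its customers via customer_id.
Group joined rows by customers.id; compute ROUND(AVG(m.qty), 2) per group.
  1: ids {10, 12, 30} → ROUND(AVG(m.qty), 2)=8
  2: ids {1, 22, 25, 28, 41} → ROUND(AVG(m.qty), 2)=6.8
  3: ids {24, 31} → ROUND(AVG(m.qty), 2)=6.5
  4: ids {35, 37} → ROUND(AVG(m.qty), 2)=4.5
  5: ids {2, 23} → ROUND(AVG(m.qty), 2)=5.5

Mira | 8 ; Wren | 6.8 ; Jun | 6.5 ; Wren | 4.5 ; Zane | 5.5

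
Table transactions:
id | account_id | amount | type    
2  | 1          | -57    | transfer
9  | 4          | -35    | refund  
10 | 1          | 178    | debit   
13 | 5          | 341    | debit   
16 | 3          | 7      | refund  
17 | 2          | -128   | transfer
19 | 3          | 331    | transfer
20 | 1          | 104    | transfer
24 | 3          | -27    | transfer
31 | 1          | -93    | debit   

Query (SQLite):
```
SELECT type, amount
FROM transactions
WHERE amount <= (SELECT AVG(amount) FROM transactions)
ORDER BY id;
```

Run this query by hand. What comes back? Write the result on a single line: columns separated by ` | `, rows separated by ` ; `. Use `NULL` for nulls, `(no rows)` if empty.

transfer | -57 ; refund | -35 ; refund | 7 ; transfer | -128 ; transfer | -27 ; debit | -93

Scalar subquery: AVG(amount) over all transactions rows = 62.1.
Keep rows where amount <= that value.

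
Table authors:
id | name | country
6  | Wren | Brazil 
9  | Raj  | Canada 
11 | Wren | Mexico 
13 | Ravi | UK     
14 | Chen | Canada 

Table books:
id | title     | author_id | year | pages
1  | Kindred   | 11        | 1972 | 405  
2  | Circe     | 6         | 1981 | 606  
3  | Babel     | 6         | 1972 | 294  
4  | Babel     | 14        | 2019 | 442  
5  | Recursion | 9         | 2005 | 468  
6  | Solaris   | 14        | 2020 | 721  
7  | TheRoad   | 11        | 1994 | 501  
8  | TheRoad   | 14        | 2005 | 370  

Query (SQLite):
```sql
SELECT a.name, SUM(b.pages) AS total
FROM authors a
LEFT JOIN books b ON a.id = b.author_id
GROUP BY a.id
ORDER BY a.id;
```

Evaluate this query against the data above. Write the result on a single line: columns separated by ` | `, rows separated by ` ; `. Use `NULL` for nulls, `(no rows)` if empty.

Wren | 900 ; Raj | 468 ; Wren | 906 ; Ravi | NULL ; Chen | 1533

LEFT JOIN keeps every authors row; unmatched ones get NULL for books columns.
Group by authors.id and compute SUM(b.pages). SUM over an all-NULL group is NULL.
  6: ids {2, 3} → SUM(b.pages)=900
  9: ids {5} → SUM(b.pages)=468
  11: ids {1, 7} → SUM(b.pages)=906
  13: ids {—} → SUM(b.pages)=NULL
  14: ids {4, 6, 8} → SUM(b.pages)=1533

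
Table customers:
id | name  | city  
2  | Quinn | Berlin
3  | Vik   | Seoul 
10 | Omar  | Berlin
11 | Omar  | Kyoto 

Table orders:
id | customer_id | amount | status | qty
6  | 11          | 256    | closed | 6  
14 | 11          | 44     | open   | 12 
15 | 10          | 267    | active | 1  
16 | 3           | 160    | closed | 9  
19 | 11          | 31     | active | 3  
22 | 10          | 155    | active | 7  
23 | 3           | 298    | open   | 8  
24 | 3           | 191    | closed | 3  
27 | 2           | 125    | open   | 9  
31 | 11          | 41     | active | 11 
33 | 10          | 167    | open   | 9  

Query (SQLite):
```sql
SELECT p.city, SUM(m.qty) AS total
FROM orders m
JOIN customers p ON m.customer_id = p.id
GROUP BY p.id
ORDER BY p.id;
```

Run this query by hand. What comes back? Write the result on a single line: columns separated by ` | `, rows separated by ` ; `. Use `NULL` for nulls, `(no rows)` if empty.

Join each orders row to its customers via customer_id.
Group joined rows by customers.id; compute SUM(m.qty) per group.
  2: ids {27} → SUM(m.qty)=9
  3: ids {16, 23, 24} → SUM(m.qty)=20
  10: ids {15, 22, 33} → SUM(m.qty)=17
  11: ids {6, 14, 19, 31} → SUM(m.qty)=32

Berlin | 9 ; Seoul | 20 ; Berlin | 17 ; Kyoto | 32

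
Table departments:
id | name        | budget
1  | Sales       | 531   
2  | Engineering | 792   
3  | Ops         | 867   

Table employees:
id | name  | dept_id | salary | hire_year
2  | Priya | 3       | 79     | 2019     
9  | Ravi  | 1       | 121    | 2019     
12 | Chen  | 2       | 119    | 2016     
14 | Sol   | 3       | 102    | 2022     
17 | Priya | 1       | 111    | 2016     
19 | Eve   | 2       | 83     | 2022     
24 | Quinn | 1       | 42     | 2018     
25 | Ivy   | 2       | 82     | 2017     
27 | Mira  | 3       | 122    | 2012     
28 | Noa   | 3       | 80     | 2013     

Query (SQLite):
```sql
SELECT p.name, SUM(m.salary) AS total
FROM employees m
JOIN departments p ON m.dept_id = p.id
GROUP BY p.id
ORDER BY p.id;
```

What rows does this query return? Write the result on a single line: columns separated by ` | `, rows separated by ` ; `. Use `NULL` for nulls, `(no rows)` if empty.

Sales | 274 ; Engineering | 284 ; Ops | 383

Join each employees row to its departments via dept_id.
Group joined rows by departments.id; compute SUM(m.salary) per group.
  1: ids {9, 17, 24} → SUM(m.salary)=274
  2: ids {12, 19, 25} → SUM(m.salary)=284
  3: ids {2, 14, 27, 28} → SUM(m.salary)=383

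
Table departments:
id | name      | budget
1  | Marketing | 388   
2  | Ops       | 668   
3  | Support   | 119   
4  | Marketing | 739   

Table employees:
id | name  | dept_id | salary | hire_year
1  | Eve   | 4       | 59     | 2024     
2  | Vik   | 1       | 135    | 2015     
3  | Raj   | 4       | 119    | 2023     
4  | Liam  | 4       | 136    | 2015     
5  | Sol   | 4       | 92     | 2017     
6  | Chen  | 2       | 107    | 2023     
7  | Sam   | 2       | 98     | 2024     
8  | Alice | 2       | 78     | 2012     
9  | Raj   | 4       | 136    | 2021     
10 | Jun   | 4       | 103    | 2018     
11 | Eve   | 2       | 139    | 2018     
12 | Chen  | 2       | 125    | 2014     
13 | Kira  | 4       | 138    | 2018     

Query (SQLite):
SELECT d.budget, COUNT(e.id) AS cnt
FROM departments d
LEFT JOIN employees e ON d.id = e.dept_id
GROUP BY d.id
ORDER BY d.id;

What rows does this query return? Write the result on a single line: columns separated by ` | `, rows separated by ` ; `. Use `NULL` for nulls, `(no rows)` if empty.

LEFT JOIN keeps every departments row; unmatched ones get NULL for employees columns.
Group by departments.id and compute COUNT(e.id). COUNT(col) of an all-NULL group is 0.
  1: ids {2} → COUNT(e.id)=1
  2: ids {6, 7, 8, 11, 12} → COUNT(e.id)=5
  3: ids {—} → COUNT(e.id)=0
  4: ids {1, 3, 4, 5, 9, 10, 13} → COUNT(e.id)=7

388 | 1 ; 668 | 5 ; 119 | 0 ; 739 | 7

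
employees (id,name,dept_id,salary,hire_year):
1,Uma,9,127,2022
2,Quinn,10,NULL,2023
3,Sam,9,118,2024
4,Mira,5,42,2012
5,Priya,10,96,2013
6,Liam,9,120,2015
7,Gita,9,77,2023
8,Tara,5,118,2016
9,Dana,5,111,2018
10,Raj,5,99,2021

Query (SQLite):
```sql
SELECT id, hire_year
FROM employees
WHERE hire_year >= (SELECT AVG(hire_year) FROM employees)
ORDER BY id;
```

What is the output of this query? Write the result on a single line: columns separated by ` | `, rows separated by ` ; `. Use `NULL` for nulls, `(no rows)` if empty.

1 | 2022 ; 2 | 2023 ; 3 | 2024 ; 7 | 2023 ; 10 | 2021

Scalar subquery: AVG(hire_year) over all employees rows = 2018.7.
Keep rows where hire_year >= that value.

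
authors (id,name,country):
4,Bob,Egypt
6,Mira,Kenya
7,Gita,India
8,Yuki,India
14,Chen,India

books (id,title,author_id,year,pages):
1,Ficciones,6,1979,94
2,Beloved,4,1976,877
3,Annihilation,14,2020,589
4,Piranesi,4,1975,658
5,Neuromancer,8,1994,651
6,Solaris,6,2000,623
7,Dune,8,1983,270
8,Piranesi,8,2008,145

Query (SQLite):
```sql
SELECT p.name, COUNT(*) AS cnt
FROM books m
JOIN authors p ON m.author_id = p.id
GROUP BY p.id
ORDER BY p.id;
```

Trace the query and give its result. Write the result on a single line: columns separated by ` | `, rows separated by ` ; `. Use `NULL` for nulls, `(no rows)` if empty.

Bob | 2 ; Mira | 2 ; Yuki | 3 ; Chen | 1

Join each books row to its authors via author_id.
Group joined rows by authors.id; compute COUNT(*) per group.
  4: ids {2, 4} → COUNT(*)=2
  6: ids {1, 6} → COUNT(*)=2
  8: ids {5, 7, 8} → COUNT(*)=3
  14: ids {3} → COUNT(*)=1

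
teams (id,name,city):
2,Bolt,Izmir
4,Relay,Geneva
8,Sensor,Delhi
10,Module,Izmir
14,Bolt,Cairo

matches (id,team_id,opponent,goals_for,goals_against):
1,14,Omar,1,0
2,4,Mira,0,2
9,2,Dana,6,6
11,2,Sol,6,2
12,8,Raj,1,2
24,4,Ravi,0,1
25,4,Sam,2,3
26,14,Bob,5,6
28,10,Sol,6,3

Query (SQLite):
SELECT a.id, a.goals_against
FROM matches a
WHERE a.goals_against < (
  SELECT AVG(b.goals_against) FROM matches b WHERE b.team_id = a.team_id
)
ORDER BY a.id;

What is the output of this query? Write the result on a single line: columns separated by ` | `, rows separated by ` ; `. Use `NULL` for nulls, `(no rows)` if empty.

1 | 0 ; 11 | 2 ; 24 | 1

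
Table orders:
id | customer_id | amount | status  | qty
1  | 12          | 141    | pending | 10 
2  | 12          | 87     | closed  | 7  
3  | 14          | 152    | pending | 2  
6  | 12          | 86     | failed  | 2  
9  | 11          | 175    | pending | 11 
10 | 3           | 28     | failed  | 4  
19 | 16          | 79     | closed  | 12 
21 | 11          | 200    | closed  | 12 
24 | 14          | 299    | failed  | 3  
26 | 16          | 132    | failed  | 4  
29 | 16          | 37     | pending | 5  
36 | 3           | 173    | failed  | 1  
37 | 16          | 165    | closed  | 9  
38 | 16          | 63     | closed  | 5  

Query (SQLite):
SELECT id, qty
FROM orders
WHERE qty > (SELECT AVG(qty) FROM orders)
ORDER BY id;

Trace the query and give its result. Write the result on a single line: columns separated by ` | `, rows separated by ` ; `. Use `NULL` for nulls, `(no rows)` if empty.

1 | 10 ; 2 | 7 ; 9 | 11 ; 19 | 12 ; 21 | 12 ; 37 | 9

Scalar subquery: AVG(qty) over all orders rows = 6.214286 (≈; comparison uses full precision).
Keep rows where qty > that value.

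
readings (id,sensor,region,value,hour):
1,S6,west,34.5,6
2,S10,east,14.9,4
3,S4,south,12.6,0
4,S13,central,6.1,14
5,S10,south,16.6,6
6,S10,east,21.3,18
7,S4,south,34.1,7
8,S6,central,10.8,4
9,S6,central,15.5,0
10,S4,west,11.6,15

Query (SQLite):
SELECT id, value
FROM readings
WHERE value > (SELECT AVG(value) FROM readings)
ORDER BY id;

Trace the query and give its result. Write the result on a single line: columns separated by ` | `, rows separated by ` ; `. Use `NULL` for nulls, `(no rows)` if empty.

Scalar subquery: AVG(value) over all readings rows = 17.8.
Keep rows where value > that value.

1 | 34.5 ; 6 | 21.3 ; 7 | 34.1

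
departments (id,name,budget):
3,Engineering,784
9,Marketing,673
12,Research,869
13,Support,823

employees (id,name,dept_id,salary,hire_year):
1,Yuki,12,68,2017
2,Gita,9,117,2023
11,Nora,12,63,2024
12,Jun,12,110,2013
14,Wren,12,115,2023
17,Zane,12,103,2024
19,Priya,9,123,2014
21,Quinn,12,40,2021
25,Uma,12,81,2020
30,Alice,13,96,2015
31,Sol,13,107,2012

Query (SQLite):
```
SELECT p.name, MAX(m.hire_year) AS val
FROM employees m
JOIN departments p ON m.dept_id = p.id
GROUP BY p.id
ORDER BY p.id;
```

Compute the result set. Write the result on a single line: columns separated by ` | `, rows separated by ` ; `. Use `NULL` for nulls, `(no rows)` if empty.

Marketing | 2023 ; Research | 2024 ; Support | 2015

Join each employees row to its departments via dept_id.
Group joined rows by departments.id; compute MAX(m.hire_year) per group.
  9: ids {2, 19} → MAX(m.hire_year)=2023
  12: ids {1, 11, 12, 14, 17, 21, 25} → MAX(m.hire_year)=2024
  13: ids {30, 31} → MAX(m.hire_year)=2015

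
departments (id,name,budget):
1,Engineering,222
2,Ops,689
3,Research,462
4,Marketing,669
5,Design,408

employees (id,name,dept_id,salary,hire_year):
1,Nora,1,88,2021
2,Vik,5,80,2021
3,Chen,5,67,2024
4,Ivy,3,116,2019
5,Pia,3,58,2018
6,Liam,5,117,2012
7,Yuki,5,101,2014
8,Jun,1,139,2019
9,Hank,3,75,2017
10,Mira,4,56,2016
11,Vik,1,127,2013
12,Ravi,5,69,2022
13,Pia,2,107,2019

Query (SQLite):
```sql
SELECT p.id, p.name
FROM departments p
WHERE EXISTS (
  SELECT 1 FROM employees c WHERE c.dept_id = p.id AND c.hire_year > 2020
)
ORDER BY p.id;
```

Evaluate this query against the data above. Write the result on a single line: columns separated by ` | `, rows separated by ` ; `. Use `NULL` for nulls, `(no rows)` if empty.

1 | Engineering ; 5 | Design

For each departments row, check whether any employees with matching dept_id has hire_year > 2020.
Keep rows where that is true.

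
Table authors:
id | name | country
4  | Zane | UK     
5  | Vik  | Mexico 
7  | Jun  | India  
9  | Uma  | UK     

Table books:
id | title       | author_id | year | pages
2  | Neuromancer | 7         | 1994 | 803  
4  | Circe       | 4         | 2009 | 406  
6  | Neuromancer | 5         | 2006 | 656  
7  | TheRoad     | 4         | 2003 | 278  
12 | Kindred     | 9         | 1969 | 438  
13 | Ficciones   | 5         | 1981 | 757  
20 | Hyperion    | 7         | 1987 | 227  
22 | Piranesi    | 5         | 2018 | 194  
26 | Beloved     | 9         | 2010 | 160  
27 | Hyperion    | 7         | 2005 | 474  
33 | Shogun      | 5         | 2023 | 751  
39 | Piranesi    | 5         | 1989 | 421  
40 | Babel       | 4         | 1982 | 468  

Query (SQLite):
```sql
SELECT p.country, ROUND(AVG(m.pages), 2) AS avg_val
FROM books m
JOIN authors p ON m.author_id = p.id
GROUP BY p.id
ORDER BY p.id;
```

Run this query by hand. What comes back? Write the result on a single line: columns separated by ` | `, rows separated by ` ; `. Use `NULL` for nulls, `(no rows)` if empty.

Join each books row to its authors via author_id.
Group joined rows by authors.id; compute ROUND(AVG(m.pages), 2) per group.
  4: ids {4, 7, 40} → ROUND(AVG(m.pages), 2)=384
  5: ids {6, 13, 22, 33, 39} → ROUND(AVG(m.pages), 2)=555.8
  7: ids {2, 20, 27} → ROUND(AVG(m.pages), 2)=501.33
  9: ids {12, 26} → ROUND(AVG(m.pages), 2)=299

UK | 384 ; Mexico | 555.8 ; India | 501.33 ; UK | 299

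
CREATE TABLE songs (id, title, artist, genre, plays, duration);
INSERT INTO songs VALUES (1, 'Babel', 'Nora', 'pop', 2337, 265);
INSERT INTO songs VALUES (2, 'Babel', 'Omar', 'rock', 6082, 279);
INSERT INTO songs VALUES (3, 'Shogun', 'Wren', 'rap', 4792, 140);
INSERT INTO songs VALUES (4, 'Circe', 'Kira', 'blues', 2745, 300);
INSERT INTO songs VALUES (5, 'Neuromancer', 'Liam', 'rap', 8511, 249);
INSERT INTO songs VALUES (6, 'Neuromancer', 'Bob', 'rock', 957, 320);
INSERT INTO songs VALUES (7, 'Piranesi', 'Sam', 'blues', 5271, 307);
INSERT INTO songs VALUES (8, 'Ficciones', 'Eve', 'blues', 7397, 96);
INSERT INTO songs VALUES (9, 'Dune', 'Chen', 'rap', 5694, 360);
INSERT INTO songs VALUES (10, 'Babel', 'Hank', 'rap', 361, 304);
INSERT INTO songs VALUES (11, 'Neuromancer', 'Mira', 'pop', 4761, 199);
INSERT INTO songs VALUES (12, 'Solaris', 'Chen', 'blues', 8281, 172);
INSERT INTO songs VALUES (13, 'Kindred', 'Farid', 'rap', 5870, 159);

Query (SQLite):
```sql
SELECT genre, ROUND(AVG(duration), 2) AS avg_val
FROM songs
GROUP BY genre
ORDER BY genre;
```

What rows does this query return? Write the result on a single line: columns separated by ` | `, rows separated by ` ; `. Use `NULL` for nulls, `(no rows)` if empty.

blues | 218.75 ; pop | 232 ; rap | 242.4 ; rock | 299.5

Partition songs by genre; compute ROUND(AVG(duration), 2) within each group.
  blues: ids {4, 7, 8, 12} → ROUND(AVG(duration), 2)=218.75
  pop: ids {1, 11} → ROUND(AVG(duration), 2)=232
  rap: ids {3, 5, 9, 10, 13} → ROUND(AVG(duration), 2)=242.4
  rock: ids {2, 6} → ROUND(AVG(duration), 2)=299.5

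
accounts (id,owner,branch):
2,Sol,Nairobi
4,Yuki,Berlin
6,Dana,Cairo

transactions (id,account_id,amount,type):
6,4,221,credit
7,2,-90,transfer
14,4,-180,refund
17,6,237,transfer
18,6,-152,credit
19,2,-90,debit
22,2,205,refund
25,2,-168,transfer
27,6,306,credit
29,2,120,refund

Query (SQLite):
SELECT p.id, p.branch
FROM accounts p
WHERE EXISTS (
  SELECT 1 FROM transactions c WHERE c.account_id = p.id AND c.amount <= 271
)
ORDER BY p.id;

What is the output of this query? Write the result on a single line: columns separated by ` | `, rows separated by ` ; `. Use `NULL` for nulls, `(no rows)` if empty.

For each accounts row, check whether any transactions with matching account_id has amount <= 271.
Keep rows where that is true.

2 | Nairobi ; 4 | Berlin ; 6 | Cairo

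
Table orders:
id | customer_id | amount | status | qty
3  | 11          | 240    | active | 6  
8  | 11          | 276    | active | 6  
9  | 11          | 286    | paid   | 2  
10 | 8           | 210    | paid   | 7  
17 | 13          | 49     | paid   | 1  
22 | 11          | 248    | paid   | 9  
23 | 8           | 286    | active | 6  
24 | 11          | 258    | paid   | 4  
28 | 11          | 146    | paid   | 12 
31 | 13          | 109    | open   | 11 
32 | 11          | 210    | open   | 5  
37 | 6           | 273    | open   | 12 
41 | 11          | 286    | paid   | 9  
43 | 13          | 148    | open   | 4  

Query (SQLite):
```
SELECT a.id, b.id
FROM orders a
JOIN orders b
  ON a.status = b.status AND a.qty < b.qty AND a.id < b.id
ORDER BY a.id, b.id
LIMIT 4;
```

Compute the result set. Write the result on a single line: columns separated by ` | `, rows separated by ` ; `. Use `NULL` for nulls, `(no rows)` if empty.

Pairs (a,b) with same status, a.qty < b.qty, a.id < b.id.
status groups: active:{3,8,23} open:{31,32,37,43} paid:{9,10,17,22,24,28,41}
Ordered by (a.id, b.id); first 4.

9 | 10 ; 9 | 22 ; 9 | 24 ; 9 | 28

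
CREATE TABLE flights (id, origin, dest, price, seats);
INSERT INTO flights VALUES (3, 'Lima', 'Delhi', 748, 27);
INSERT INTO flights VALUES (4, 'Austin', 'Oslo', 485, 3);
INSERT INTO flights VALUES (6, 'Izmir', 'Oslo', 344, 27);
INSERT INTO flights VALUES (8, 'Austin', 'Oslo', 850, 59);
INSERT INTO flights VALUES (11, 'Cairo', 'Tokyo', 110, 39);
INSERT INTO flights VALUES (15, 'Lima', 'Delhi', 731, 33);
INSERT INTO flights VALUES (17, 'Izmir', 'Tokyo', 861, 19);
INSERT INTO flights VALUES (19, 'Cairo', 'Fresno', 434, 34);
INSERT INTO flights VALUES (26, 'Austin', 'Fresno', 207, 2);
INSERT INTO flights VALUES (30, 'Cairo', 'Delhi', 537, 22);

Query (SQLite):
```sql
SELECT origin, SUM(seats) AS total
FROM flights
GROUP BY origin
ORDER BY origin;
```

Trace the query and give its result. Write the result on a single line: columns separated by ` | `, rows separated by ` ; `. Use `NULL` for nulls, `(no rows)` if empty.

Austin | 64 ; Cairo | 95 ; Izmir | 46 ; Lima | 60

Partition flights by origin; compute SUM(seats) within each group.
  Austin: ids {4, 8, 26} → SUM(seats)=64
  Cairo: ids {11, 19, 30} → SUM(seats)=95
  Izmir: ids {6, 17} → SUM(seats)=46
  Lima: ids {3, 15} → SUM(seats)=60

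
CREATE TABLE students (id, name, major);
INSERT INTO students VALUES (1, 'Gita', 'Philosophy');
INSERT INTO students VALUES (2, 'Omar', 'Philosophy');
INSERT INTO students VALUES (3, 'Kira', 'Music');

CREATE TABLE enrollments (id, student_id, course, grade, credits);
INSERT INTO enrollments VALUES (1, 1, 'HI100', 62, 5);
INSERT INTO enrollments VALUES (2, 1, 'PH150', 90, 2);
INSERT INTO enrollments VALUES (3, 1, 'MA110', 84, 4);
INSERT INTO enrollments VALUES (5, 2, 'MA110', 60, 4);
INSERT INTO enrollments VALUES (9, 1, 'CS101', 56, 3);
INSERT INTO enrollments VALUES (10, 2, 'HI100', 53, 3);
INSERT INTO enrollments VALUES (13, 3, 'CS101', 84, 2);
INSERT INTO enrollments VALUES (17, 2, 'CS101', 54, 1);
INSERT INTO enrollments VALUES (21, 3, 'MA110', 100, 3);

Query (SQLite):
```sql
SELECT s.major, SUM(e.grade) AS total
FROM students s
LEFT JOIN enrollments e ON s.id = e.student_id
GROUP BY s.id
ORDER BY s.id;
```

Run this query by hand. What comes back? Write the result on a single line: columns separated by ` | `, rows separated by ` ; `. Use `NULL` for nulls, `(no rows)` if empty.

Philosophy | 292 ; Philosophy | 167 ; Music | 184

LEFT JOIN keeps every students row; unmatched ones get NULL for enrollments columns.
Group by students.id and compute SUM(e.grade). SUM over an all-NULL group is NULL.
  1: ids {1, 2, 3, 9} → SUM(e.grade)=292
  2: ids {5, 10, 17} → SUM(e.grade)=167
  3: ids {13, 21} → SUM(e.grade)=184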